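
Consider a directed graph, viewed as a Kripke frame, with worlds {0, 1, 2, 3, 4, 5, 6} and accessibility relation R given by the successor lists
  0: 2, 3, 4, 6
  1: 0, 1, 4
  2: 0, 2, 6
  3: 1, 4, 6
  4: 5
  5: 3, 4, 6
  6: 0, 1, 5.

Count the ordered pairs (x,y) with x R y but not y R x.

10

Enumerating: (0,3), (0,4), (1,0), (1,4), (2,6), (3,1), (3,4), (3,6), (5,3), (6,1).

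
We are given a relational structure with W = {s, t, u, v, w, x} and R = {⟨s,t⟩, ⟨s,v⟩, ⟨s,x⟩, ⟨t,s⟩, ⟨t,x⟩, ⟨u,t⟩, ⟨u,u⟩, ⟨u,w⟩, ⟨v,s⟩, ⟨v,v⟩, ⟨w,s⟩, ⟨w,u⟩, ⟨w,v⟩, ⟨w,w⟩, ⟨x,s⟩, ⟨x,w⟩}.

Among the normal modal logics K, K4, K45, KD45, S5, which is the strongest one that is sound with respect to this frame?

K

Transitive (axiom 4): no — s R x and x R w, but not s R w.
Euclidean (axiom 5): no — s R t and s R v, but not t R v.
Serial (axiom D): yes — every world has a successor (e.g. s R t).
Reflexive (axiom T): no — s is not related to itself.
So F validates K; K4 would additionally require R to be transitive. The strongest is K.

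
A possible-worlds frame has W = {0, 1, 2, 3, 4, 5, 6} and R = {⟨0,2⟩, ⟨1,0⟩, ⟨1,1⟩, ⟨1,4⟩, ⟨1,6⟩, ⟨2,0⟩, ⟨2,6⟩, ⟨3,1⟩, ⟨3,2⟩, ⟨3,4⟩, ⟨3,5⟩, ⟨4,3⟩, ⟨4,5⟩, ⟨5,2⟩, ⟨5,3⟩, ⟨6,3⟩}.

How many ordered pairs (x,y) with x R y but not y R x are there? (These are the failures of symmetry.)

Enumerating: (1,0), (1,4), (1,6), (2,6), (3,1), (3,2), (4,5), (5,2), (6,3).

9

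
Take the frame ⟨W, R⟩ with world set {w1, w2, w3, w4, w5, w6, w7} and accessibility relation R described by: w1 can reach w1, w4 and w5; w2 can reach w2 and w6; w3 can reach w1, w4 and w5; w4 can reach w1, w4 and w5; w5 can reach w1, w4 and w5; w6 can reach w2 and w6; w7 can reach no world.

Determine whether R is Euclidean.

Yes

Euclidean: yes — any two successors of a common world are R-related.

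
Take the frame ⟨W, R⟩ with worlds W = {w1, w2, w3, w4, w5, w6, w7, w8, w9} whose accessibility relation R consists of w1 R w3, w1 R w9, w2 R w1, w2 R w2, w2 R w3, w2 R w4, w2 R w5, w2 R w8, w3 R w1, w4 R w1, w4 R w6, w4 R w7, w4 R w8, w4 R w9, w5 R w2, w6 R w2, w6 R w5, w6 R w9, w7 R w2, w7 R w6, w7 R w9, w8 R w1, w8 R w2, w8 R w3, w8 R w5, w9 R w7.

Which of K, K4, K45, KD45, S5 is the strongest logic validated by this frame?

K

Transitive (axiom 4): no — w1 R w9 and w9 R w7, but not w1 R w7.
Euclidean (axiom 5): no — w1 R w3 and w1 R w9, but not w3 R w9.
Serial (axiom D): yes — every world has a successor (e.g. w1 R w3).
Reflexive (axiom T): no — w1 is not related to itself.
So F validates K; K4 would additionally require R to be transitive. The strongest is K.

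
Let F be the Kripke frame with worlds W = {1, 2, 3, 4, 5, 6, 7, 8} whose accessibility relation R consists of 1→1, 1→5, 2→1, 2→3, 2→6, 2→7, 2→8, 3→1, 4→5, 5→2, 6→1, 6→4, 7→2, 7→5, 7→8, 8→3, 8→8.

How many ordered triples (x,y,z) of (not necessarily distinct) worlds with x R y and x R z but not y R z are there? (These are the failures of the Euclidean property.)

Enumerating: (1,5,1), (1,5,5), (2,1,3), (2,1,6), (2,1,7), (2,1,8), (2,3,3), (2,3,6), (2,3,7), (2,3,8), (2,6,3), (2,6,6), … and 22 more.
Total: 34.

34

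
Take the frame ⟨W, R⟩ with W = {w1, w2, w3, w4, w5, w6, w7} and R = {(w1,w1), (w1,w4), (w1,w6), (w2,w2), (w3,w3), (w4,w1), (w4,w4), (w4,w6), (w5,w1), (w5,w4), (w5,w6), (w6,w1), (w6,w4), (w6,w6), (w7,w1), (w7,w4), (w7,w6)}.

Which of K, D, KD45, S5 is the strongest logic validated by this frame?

Serial (axiom D): yes — every world has a successor (e.g. w1 R w1).
Euclidean (axiom 5): yes — any two successors of a common world are R-related.
Transitive (axiom 4): yes — every two-step R-path is closed by a direct edge.
Reflexive (axiom T): no — w5 is not related to itself.
So F validates K, D, KD45; S5 would additionally require R to be reflexive. The strongest is KD45.

KD45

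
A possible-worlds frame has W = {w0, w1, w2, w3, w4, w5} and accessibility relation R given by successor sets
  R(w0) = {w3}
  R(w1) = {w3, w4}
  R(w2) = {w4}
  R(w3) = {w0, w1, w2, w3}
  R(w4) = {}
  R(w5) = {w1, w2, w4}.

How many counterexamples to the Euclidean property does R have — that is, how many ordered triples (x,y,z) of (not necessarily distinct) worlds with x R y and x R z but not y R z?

Enumerating: (w1,w3,w4), (w1,w4,w3), (w1,w4,w4), (w2,w4,w4), (w3,w0,w0), (w3,w0,w1), (w3,w0,w2), (w3,w1,w0), (w3,w1,w1), (w3,w1,w2), (w3,w2,w0), (w3,w2,w1), … and 9 more.
Total: 21.

21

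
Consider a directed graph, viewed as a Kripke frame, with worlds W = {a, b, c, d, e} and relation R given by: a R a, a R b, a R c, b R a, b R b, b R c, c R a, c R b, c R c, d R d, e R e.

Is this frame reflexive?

Yes

Reflexive: yes — every world is R-related to itself.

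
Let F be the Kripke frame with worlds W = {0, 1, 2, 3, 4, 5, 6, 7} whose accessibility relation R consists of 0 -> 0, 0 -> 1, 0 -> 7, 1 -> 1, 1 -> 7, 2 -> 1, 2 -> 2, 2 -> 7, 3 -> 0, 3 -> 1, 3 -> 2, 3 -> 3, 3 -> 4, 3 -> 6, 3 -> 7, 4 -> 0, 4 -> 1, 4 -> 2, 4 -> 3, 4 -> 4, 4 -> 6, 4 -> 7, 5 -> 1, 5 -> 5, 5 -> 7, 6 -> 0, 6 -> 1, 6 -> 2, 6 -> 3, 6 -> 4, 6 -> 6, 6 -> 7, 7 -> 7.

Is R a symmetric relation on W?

Symmetric: no — 0 R 1 but not 1 R 0.

No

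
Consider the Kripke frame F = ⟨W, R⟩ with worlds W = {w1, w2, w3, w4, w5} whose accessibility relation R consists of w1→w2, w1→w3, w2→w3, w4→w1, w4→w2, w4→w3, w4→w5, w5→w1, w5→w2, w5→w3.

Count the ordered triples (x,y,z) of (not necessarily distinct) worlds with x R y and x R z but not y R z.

Enumerating: (w1,w2,w2), (w1,w3,w2), (w1,w3,w3), (w2,w3,w3), (w4,w1,w1), (w4,w1,w5), (w4,w2,w1), (w4,w2,w2), (w4,w2,w5), (w4,w3,w1), (w4,w3,w2), (w4,w3,w3), … and 8 more.
Total: 20.

20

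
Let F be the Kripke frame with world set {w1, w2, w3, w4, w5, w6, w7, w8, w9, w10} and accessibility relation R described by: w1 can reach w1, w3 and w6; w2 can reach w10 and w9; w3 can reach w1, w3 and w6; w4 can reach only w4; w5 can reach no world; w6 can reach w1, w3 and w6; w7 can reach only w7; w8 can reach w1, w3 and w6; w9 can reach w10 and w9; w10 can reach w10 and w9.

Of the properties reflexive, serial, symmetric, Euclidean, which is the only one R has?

Reflexive: no — w2 is not related to itself.
Serial: no — w5 has no R-successor.
Symmetric: no — w2 R w10 but not w10 R w2.
Euclidean: yes — any two successors of a common world are R-related.
Only Euclidean holds.

Euclidean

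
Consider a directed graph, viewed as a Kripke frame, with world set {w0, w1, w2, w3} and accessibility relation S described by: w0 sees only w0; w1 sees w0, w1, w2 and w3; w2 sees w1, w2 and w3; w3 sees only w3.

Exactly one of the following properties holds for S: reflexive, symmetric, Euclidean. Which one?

Reflexive: yes — every world is S-related to itself.
Symmetric: no — w1 S w0 but not w0 S w1.
Euclidean: no — w1 S w0 and w1 S w2, but not w0 S w2.
Only reflexive holds.

reflexive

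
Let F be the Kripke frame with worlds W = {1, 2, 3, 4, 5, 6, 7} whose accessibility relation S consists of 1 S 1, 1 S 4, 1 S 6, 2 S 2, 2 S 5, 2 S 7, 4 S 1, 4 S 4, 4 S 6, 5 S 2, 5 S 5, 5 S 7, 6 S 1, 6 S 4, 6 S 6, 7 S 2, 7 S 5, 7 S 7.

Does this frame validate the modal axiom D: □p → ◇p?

Axiom D corresponds to the accessibility relation being serial.
Serial: no — 3 has no S-successor.

No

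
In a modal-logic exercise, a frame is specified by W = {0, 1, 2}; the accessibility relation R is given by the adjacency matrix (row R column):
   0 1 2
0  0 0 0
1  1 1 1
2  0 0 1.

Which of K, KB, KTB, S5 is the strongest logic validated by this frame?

K

Symmetric (axiom B): no — 1 R 0 but not 0 R 1.
Reflexive (axiom T): no — 0 is not related to itself.
Euclidean (axiom 5): no — 1 R 0 and 1 R 2, but not 0 R 2.
So F validates K; KB would additionally require R to be symmetric. The strongest is K.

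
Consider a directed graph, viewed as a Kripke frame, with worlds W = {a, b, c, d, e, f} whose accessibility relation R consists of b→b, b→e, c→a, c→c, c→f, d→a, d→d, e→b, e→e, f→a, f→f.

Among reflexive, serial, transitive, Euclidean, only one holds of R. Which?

Reflexive: no — a is not related to itself.
Serial: no — a has no R-successor.
Transitive: yes — every two-step R-path is closed by a direct edge.
Euclidean: no — c R a and c R f, but not a R f.
Only transitive holds.

transitive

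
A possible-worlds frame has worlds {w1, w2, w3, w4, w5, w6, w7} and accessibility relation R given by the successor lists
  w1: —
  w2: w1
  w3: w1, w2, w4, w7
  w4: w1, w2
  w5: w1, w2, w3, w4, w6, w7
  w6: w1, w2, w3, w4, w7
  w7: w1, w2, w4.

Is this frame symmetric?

Symmetric: no — w2 R w1 but not w1 R w2.

No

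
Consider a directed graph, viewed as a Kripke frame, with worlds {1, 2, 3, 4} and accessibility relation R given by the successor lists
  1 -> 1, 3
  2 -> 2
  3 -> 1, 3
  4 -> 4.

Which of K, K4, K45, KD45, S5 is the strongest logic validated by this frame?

S5

Transitive (axiom 4): yes — every two-step R-path is closed by a direct edge.
Euclidean (axiom 5): yes — any two successors of a common world are R-related.
Serial (axiom D): yes — every world has a successor (e.g. 1 R 1).
Reflexive (axiom T): yes — every world is R-related to itself.
So F validates K, K4, K45, KD45, S5. The strongest is S5.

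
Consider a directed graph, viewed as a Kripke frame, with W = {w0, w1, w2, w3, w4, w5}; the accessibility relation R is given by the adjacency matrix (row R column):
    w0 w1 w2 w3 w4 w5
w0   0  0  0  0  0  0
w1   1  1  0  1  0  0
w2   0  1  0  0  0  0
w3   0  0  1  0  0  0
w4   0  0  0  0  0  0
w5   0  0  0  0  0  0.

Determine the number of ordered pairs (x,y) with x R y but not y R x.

4

Enumerating: (w1,w0), (w1,w3), (w2,w1), (w3,w2).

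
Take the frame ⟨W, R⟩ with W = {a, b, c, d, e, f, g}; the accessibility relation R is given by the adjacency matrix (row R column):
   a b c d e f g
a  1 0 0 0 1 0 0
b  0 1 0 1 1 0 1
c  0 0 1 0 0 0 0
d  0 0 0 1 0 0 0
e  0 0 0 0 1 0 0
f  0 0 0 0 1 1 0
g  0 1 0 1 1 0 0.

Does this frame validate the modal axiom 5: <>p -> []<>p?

No

The schema 5 characterises exactly the Euclidean frames.
Euclidean: no — b R d and b R e, but not d R e.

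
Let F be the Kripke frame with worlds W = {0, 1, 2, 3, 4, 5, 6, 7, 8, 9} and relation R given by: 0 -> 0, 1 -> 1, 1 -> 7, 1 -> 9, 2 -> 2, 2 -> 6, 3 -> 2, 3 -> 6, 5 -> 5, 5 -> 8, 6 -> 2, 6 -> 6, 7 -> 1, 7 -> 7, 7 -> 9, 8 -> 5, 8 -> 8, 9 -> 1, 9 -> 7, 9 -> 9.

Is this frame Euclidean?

Euclidean: yes — any two successors of a common world are R-related.

Yes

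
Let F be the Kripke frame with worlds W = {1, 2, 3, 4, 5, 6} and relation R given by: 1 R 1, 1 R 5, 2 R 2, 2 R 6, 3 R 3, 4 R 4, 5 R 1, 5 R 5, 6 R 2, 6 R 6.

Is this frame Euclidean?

Yes

Euclidean: yes — any two successors of a common world are R-related.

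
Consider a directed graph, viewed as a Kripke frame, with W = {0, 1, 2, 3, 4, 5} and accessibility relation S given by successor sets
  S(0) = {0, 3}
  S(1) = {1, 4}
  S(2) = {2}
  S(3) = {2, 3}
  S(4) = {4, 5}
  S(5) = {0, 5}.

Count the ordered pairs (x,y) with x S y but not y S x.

Enumerating: (0,3), (1,4), (3,2), (4,5), (5,0).

5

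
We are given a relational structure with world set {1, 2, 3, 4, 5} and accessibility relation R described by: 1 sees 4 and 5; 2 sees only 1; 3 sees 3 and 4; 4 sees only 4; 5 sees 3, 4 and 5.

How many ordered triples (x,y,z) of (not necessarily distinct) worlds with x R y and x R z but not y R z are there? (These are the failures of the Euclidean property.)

Enumerating: (1,4,5), (2,1,1), (3,4,3), (5,3,5), (5,4,3), (5,4,5).

6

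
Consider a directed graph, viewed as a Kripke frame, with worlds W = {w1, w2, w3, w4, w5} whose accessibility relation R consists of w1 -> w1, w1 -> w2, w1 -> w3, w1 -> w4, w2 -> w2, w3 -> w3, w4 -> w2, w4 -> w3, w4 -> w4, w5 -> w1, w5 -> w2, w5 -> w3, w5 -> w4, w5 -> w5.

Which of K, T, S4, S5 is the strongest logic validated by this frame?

S4

Reflexive (axiom T): yes — every world is R-related to itself.
Transitive (axiom 4): yes — every two-step R-path is closed by a direct edge.
Euclidean (axiom 5): no — w1 R w2 and w1 R w3, but not w2 R w3.
So F validates K, T, S4; S5 would additionally require R to be Euclidean. The strongest is S4.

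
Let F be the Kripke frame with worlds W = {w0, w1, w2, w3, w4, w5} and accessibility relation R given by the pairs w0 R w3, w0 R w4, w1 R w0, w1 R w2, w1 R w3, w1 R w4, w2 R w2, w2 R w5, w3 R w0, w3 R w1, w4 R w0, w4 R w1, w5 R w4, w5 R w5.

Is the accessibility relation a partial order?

Reflexive: no — w0 is not related to itself.
Transitive: no — w0 R w3 and w3 R w1, but not w0 R w1.
Antisymmetric: no — w0 R w3 and w3 R w0 with w0 ≠ w3.
So R is not a partial order.

No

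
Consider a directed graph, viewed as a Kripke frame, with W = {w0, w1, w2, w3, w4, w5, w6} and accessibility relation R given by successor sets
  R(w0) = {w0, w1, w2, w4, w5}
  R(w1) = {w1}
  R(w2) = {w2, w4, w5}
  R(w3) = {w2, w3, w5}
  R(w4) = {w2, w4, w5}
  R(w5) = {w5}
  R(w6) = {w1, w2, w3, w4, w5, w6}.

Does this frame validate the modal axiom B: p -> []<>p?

Axiom B corresponds to the accessibility relation being symmetric.
Symmetric: no — w0 R w1 but not w1 R w0.

No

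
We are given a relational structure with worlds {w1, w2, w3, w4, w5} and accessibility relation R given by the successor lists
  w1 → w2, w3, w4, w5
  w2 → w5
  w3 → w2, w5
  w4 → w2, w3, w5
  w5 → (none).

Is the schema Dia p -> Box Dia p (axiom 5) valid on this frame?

No

Axiom 5 corresponds to the accessibility relation being Euclidean.
Euclidean: no — w1 R w2 and w1 R w3, but not w2 R w3.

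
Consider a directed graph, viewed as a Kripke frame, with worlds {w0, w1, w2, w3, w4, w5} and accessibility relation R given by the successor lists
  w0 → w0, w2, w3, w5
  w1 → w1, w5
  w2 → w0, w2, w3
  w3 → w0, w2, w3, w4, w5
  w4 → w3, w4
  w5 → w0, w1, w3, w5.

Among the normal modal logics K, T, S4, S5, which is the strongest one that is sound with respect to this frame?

T

Reflexive (axiom T): yes — every world is R-related to itself.
Transitive (axiom 4): no — w0 R w3 and w3 R w4, but not w0 R w4.
Euclidean (axiom 5): no — w0 R w2 and w0 R w5, but not w2 R w5.
So F validates K, T; S4 would additionally require R to be transitive. The strongest is T.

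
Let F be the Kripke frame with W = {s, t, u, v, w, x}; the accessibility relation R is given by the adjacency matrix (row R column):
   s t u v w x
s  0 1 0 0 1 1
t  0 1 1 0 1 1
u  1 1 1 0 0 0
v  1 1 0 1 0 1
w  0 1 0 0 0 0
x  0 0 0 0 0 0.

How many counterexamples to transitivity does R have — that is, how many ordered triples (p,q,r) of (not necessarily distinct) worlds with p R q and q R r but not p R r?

12

Enumerating: (s,t,u), (t,u,s), (u,s,w), (u,s,x), (u,t,w), (u,t,x), (v,s,w), (v,t,u), (v,t,w), (w,t,u), (w,t,w), (w,t,x).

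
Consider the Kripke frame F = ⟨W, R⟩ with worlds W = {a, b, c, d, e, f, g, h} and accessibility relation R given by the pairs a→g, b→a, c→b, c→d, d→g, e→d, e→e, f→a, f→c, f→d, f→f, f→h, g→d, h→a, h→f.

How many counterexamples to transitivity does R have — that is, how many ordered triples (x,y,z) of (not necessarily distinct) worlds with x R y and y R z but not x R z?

14

Enumerating: (a,g,d), (b,a,g), (c,b,a), (c,d,g), (d,g,d), (e,d,g), (f,a,g), (f,c,b), (f,d,g), (g,d,g), (h,a,g), (h,f,c), (h,f,d), (h,f,h).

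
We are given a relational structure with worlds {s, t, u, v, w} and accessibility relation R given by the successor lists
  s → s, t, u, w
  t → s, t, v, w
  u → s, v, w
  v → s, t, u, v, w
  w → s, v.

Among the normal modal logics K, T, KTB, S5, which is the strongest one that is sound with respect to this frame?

K

Reflexive (axiom T): no — u is not related to itself.
Symmetric (axiom B): no — t R w but not w R t.
Euclidean (axiom 5): no — s R t and s R u, but not t R u.
So F validates K; T would additionally require R to be reflexive. The strongest is K.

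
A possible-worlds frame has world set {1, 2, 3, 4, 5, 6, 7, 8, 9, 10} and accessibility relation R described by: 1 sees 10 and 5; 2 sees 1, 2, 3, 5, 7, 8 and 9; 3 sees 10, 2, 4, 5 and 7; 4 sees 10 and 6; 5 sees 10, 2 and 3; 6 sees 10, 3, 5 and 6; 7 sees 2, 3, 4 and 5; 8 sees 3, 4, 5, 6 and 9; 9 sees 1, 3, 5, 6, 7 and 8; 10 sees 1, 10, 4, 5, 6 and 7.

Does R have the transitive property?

No

Transitive: no — 1 R 10 and 10 R 4, but not 1 R 4.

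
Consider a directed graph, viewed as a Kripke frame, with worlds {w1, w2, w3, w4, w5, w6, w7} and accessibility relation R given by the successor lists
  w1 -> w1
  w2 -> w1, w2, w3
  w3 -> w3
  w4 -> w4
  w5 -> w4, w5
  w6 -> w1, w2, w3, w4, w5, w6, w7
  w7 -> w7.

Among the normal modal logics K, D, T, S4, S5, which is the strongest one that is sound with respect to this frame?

S4

Serial (axiom D): yes — every world has a successor (e.g. w1 R w1).
Reflexive (axiom T): yes — every world is R-related to itself.
Transitive (axiom 4): yes — every two-step R-path is closed by a direct edge.
Euclidean (axiom 5): no — w2 R w1 and w2 R w3, but not w1 R w3.
So F validates K, D, T, S4; S5 would additionally require R to be Euclidean. The strongest is S4.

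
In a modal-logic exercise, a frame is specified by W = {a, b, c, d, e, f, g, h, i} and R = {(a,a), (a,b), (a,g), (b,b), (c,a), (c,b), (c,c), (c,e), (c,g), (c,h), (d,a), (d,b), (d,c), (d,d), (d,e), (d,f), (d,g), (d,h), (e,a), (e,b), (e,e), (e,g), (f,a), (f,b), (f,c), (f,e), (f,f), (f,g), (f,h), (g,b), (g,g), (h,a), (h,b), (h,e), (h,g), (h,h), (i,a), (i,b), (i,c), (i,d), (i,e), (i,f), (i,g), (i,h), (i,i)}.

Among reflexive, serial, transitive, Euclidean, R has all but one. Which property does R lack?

Euclidean

Reflexive: yes — every world is R-related to itself.
Serial: yes — every world has a successor (e.g. a R a).
Transitive: yes — every two-step R-path is closed by a direct edge.
Euclidean: no — a R b and a R g, but not b R g.
Only Euclidean fails.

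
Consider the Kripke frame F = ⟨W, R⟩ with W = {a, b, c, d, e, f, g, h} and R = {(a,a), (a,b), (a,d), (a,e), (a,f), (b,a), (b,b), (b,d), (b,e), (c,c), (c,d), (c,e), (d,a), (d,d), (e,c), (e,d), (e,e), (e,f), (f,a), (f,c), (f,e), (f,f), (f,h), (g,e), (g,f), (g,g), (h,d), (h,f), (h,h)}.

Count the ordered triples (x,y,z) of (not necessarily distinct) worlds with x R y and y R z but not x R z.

Enumerating: (a,e,c), (a,f,c), (a,f,h), (b,a,f), (b,e,c), (b,e,f), (c,d,a), (c,e,f), (d,a,b), (d,a,e), (d,a,f), (e,d,a), … and 16 more.
Total: 28.

28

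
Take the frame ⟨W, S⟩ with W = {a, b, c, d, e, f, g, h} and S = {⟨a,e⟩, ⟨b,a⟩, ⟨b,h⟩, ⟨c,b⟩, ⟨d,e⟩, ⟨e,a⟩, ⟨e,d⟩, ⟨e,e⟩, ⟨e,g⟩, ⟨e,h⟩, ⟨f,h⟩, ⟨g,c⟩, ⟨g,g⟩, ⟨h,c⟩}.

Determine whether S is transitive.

Transitive: no — a S e and e S d, but not a S d.

No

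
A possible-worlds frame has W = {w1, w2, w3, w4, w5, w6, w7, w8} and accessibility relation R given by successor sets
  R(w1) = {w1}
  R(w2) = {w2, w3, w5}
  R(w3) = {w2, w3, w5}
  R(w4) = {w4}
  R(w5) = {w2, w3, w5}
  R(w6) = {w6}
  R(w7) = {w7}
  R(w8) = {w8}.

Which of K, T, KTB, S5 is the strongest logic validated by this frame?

Reflexive (axiom T): yes — every world is R-related to itself.
Symmetric (axiom B): yes — every pair in R has its reverse in R.
Euclidean (axiom 5): yes — any two successors of a common world are R-related.
So F validates K, T, KTB, S5. The strongest is S5.

S5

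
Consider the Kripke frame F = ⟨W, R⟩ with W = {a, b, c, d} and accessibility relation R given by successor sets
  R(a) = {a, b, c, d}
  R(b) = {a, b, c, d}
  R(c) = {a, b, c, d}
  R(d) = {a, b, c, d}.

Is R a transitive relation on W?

Transitive: yes — every two-step R-path is closed by a direct edge.

Yes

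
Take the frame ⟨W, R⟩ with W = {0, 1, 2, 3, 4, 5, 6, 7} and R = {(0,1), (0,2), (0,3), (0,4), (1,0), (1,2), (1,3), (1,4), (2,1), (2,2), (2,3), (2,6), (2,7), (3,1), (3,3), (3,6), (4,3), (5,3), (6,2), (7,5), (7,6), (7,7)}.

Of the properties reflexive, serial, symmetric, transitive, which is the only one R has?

serial

Reflexive: no — 0 is not related to itself.
Serial: yes — every world has a successor (e.g. 0 R 1).
Symmetric: no — 0 R 2 but not 2 R 0.
Transitive: no — 0 R 2 and 2 R 6, but not 0 R 6.
Only serial holds.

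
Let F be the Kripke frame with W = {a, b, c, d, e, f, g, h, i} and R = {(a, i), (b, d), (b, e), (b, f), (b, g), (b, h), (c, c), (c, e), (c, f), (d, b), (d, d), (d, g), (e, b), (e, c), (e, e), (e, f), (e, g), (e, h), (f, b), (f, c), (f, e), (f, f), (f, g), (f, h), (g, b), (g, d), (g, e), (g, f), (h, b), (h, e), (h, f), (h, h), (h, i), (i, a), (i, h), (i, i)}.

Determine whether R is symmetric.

Symmetric: yes — every pair in R has its reverse in R.

Yes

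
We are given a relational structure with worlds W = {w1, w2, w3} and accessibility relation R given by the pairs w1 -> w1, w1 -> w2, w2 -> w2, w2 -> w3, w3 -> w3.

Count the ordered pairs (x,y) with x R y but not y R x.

2

Enumerating: (w1,w2), (w2,w3).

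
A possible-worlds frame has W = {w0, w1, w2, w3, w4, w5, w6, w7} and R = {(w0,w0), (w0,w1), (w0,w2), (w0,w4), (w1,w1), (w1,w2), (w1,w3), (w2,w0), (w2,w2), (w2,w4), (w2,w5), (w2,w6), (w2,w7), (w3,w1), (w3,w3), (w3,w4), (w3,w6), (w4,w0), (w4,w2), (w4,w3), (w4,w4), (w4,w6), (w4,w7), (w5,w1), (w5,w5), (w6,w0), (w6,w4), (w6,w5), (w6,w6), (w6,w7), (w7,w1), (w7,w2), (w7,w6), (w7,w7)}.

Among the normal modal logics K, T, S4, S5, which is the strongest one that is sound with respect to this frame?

Reflexive (axiom T): yes — every world is R-related to itself.
Transitive (axiom 4): no — w0 R w1 and w1 R w3, but not w0 R w3.
Euclidean (axiom 5): no — w0 R w1 and w0 R w4, but not w1 R w4.
So F validates K, T; S4 would additionally require R to be transitive. The strongest is T.

T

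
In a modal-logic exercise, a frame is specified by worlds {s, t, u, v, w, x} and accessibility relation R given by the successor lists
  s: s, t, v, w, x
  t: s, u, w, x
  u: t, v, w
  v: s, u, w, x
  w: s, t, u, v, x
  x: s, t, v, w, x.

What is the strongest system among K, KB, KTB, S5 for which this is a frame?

KB

Symmetric (axiom B): yes — every pair in R has its reverse in R.
Reflexive (axiom T): no — t is not related to itself.
Euclidean (axiom 5): no — s R t and s R v, but not t R v.
So F validates K, KB; KTB would additionally require R to be reflexive. The strongest is KB.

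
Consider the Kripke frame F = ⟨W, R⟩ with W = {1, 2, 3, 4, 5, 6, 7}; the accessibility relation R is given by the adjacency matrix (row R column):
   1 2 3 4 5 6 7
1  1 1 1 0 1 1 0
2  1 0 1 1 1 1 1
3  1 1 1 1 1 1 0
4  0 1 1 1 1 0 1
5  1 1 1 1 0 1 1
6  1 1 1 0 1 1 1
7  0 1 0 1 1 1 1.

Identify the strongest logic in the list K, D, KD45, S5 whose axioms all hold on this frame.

D

Serial (axiom D): yes — every world has a successor (e.g. 1 R 1).
Euclidean (axiom 5): no — 2 R 1 and 2 R 4, but not 1 R 4.
Transitive (axiom 4): no — 1 R 2 and 2 R 4, but not 1 R 4.
Reflexive (axiom T): no — 2 is not related to itself.
So F validates K, D; KD45 would additionally require R to be Euclidean and transitive. The strongest is D.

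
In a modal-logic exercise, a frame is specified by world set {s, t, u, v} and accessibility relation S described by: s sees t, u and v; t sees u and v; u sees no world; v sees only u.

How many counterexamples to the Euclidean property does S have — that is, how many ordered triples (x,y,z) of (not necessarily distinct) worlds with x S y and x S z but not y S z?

Enumerating: (s,t,t), (s,u,t), (s,u,u), (s,u,v), (s,v,t), (s,v,v), (t,u,u), (t,u,v), (t,v,v), (v,u,u).

10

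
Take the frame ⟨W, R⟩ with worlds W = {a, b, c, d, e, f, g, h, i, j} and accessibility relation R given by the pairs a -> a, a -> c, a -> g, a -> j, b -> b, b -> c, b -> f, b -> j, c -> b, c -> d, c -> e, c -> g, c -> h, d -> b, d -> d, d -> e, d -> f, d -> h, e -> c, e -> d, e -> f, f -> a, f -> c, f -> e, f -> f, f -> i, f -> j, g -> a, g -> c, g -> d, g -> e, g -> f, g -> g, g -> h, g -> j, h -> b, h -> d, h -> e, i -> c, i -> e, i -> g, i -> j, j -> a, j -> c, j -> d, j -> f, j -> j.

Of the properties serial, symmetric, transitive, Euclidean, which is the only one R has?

serial

Serial: yes — every world has a successor (e.g. a R a).
Symmetric: no — a R c but not c R a.
Transitive: no — a R c and c R b, but not a R b.
Euclidean: no — a R c and a R j, but not c R j.
Only serial holds.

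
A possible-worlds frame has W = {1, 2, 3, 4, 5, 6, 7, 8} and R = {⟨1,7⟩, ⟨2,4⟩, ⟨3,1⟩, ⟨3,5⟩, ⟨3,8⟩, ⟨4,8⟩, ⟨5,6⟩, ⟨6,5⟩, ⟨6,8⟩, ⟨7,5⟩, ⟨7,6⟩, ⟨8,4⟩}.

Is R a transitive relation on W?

No

Transitive: no — 1 R 7 and 7 R 5, but not 1 R 5.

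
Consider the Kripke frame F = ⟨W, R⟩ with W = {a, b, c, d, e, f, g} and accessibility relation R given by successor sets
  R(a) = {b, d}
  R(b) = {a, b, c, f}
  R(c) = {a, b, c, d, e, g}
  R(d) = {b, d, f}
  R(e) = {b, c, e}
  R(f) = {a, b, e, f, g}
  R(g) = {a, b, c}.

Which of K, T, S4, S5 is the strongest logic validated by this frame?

Reflexive (axiom T): no — a is not related to itself.
Transitive (axiom 4): no — a R b and b R c, but not a R c.
Euclidean (axiom 5): no — a R b and a R d, but not b R d.
So F validates K; T would additionally require R to be reflexive. The strongest is K.

K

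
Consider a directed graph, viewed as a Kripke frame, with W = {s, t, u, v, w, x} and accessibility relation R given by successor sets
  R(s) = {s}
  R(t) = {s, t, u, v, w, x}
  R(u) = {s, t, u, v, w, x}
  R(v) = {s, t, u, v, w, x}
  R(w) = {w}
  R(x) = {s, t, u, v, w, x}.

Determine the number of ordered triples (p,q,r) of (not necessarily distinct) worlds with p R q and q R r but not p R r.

R is transitive; there are no such tuples.

0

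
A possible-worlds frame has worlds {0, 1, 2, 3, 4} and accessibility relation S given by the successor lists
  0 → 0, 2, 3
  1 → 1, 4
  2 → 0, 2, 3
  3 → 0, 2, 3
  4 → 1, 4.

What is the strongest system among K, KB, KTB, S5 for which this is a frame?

Symmetric (axiom B): yes — every pair in S has its reverse in S.
Reflexive (axiom T): yes — every world is S-related to itself.
Euclidean (axiom 5): yes — any two successors of a common world are S-related.
So F validates K, KB, KTB, S5. The strongest is S5.

S5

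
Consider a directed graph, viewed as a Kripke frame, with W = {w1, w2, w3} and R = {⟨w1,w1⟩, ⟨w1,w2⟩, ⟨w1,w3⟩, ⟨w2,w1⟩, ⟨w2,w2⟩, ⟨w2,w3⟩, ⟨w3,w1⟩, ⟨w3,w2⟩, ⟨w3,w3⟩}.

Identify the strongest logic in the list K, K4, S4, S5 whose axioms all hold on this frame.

Transitive (axiom 4): yes — every two-step R-path is closed by a direct edge.
Reflexive (axiom T): yes — every world is R-related to itself.
Euclidean (axiom 5): yes — any two successors of a common world are R-related.
So F validates K, K4, S4, S5. The strongest is S5.

S5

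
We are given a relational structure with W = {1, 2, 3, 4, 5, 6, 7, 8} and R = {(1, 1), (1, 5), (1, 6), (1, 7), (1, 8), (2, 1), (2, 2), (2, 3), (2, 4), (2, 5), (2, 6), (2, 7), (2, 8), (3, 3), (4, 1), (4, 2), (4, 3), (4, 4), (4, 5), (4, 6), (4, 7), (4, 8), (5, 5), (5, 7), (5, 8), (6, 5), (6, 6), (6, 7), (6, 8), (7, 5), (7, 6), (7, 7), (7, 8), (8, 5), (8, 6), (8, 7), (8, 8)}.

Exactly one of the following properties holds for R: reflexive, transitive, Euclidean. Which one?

Reflexive: yes — every world is R-related to itself.
Transitive: no — 5 R 7 and 7 R 6, but not 5 R 6.
Euclidean: no — 1 R 5 and 1 R 6, but not 5 R 6.
Only reflexive holds.

reflexive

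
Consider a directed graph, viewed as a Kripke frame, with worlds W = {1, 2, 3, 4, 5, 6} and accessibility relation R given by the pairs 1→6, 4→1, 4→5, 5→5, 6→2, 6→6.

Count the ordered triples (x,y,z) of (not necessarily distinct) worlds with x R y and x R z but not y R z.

Enumerating: (4,1,1), (4,1,5), (4,5,1), (6,2,2), (6,2,6).

5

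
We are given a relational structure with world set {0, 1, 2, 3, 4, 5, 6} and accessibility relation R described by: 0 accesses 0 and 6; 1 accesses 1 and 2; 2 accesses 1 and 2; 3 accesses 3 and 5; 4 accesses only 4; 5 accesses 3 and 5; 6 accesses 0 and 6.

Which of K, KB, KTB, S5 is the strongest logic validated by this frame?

S5

Symmetric (axiom B): yes — every pair in R has its reverse in R.
Reflexive (axiom T): yes — every world is R-related to itself.
Euclidean (axiom 5): yes — any two successors of a common world are R-related.
So F validates K, KB, KTB, S5. The strongest is S5.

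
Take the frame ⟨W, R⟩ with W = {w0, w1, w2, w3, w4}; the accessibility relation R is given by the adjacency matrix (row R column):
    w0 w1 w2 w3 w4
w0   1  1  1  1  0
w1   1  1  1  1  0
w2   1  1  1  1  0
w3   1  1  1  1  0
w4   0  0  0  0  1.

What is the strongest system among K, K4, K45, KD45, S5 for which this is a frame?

S5

Transitive (axiom 4): yes — every two-step R-path is closed by a direct edge.
Euclidean (axiom 5): yes — any two successors of a common world are R-related.
Serial (axiom D): yes — every world has a successor (e.g. w0 R w0).
Reflexive (axiom T): yes — every world is R-related to itself.
So F validates K, K4, K45, KD45, S5. The strongest is S5.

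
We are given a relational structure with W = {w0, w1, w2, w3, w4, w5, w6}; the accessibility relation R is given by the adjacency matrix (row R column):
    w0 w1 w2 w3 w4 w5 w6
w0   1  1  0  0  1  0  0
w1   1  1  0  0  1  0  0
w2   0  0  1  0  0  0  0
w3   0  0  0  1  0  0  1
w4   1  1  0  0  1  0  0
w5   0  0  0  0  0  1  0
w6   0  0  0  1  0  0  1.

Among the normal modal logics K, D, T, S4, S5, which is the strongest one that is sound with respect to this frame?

Serial (axiom D): yes — every world has a successor (e.g. w0 R w0).
Reflexive (axiom T): yes — every world is R-related to itself.
Transitive (axiom 4): yes — every two-step R-path is closed by a direct edge.
Euclidean (axiom 5): yes — any two successors of a common world are R-related.
So F validates K, D, T, S4, S5. The strongest is S5.

S5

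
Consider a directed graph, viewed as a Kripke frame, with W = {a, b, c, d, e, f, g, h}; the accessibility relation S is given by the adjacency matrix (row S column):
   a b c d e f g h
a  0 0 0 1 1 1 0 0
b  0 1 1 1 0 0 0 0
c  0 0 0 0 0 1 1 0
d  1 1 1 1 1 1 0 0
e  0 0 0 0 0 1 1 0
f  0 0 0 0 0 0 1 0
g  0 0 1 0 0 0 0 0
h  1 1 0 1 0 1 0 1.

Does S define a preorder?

No

Reflexive: no — a is not related to itself.
Transitive: no — a S d and d S b, but not a S b.
So S is not a preorder.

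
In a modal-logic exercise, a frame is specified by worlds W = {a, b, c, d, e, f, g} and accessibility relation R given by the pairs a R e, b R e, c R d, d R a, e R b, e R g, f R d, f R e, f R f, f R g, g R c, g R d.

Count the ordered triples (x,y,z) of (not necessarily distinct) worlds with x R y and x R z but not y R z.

Enumerating: (a,e,e), (b,e,e), (c,d,d), (d,a,a), (e,b,b), (e,b,g), (e,g,b), (e,g,g), (f,d,d), (f,d,e), (f,d,f), (f,d,g), … and 9 more.
Total: 21.

21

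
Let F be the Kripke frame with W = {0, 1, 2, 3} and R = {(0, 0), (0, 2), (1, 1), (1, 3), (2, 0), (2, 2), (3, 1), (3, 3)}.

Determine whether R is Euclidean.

Yes

Euclidean: yes — any two successors of a common world are R-related.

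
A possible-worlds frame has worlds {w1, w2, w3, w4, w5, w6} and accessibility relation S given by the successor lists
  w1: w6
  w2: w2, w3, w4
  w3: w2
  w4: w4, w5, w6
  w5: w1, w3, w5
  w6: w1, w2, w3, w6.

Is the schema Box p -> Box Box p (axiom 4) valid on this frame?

No

The schema 4 characterises exactly the transitive frames.
Transitive: no — w1 S w6 and w6 S w2, but not w1 S w2.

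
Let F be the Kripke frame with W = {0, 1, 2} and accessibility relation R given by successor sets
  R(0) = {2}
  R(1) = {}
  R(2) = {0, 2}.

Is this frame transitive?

No

Transitive: no — 0 R 2 and 2 R 0, but not 0 R 0.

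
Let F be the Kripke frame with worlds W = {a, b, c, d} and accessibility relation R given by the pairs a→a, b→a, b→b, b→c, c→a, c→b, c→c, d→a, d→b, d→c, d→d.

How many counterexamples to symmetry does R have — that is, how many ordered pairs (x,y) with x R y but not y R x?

Enumerating: (b,a), (c,a), (d,a), (d,b), (d,c).

5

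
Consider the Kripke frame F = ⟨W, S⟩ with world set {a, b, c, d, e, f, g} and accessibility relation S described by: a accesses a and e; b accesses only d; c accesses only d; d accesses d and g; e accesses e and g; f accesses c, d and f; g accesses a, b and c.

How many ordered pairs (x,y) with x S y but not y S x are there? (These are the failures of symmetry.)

Enumerating: (a,e), (b,d), (c,d), (d,g), (e,g), (f,c), (f,d), (g,a), (g,b), (g,c).

10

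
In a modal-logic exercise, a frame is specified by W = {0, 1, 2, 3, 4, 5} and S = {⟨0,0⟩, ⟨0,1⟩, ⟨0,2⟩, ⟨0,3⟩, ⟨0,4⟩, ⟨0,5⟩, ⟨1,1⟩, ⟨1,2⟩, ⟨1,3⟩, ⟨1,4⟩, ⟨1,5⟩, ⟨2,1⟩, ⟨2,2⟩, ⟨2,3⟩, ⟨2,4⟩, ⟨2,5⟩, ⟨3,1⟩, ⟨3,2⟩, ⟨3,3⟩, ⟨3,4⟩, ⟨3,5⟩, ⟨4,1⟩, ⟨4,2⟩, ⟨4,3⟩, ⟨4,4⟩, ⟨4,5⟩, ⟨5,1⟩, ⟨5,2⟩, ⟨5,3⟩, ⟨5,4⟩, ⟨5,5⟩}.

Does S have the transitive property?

Yes

Transitive: yes — every two-step S-path is closed by a direct edge.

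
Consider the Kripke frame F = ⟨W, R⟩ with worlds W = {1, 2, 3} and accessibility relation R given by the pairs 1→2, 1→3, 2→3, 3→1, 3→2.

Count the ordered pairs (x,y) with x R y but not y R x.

1

Enumerating: (1,2).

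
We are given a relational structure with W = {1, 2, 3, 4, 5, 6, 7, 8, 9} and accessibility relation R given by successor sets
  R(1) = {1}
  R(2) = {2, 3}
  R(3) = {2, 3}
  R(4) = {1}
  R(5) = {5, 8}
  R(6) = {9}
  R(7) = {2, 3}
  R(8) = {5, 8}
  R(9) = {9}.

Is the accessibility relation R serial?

Serial: yes — every world has a successor (e.g. 1 R 1).

Yes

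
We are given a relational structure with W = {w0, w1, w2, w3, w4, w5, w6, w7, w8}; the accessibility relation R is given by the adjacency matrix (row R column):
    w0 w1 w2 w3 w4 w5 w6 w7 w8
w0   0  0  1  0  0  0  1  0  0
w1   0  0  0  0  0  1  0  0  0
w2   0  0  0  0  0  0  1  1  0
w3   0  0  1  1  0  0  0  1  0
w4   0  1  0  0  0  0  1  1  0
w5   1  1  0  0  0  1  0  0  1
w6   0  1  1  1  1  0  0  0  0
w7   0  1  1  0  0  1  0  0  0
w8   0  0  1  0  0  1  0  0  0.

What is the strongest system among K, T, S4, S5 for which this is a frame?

Reflexive (axiom T): no — w0 is not related to itself.
Transitive (axiom 4): no — w0 R w2 and w2 R w7, but not w0 R w7.
Euclidean (axiom 5): no — w2 R w6 and w2 R w7, but not w6 R w7.
So F validates K; T would additionally require R to be reflexive. The strongest is K.

K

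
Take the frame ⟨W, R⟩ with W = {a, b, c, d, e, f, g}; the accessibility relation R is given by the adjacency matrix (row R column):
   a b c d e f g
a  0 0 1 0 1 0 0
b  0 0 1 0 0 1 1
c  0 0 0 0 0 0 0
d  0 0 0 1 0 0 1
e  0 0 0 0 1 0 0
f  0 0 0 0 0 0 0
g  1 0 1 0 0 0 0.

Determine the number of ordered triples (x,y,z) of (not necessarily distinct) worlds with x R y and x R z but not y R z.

16

Enumerating: (a,c,c), (a,c,e), (a,e,c), (b,c,c), (b,c,f), (b,c,g), (b,f,c), (b,f,f), (b,f,g), (b,g,f), (b,g,g), (d,g,d), (d,g,g), (g,a,a), (g,c,a), (g,c,c).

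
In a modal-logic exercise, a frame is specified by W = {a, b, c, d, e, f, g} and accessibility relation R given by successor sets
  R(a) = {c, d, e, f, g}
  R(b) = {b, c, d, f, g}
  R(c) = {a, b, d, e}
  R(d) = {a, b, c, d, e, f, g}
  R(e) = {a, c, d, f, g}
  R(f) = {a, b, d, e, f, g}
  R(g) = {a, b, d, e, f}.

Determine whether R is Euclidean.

No

Euclidean: no — a R c and a R f, but not c R f.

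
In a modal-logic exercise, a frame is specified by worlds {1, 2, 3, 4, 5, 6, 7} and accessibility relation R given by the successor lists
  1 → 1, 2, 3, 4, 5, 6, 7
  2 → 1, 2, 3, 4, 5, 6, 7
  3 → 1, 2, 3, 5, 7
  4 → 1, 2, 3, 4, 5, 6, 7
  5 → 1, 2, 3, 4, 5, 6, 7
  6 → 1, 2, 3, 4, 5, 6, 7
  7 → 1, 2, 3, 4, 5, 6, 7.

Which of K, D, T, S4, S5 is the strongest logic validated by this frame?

Serial (axiom D): yes — every world has a successor (e.g. 1 R 1).
Reflexive (axiom T): yes — every world is R-related to itself.
Transitive (axiom 4): no — 3 R 1 and 1 R 4, but not 3 R 4.
Euclidean (axiom 5): no — 1 R 3 and 1 R 4, but not 3 R 4.
So F validates K, D, T; S4 would additionally require R to be transitive. The strongest is T.

T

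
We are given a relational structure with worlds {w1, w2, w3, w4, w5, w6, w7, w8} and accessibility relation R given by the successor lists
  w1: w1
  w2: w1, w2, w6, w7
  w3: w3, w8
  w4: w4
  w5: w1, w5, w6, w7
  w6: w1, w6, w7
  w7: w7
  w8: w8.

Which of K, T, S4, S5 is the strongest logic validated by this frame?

S4

Reflexive (axiom T): yes — every world is R-related to itself.
Transitive (axiom 4): yes — every two-step R-path is closed by a direct edge.
Euclidean (axiom 5): no — w2 R w1 and w2 R w6, but not w1 R w6.
So F validates K, T, S4; S5 would additionally require R to be Euclidean. The strongest is S4.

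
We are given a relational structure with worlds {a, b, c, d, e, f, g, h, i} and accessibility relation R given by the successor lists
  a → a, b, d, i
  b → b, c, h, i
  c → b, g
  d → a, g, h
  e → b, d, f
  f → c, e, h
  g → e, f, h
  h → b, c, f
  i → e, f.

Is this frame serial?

Serial: yes — every world has a successor (e.g. a R a).

Yes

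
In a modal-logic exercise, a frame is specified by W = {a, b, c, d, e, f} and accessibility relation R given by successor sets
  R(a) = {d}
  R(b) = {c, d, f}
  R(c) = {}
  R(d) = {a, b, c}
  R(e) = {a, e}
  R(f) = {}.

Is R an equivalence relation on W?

No

Reflexive: no — a is not related to itself.
Symmetric: no — b R c but not c R b.
Transitive: no — a R d and d R b, but not a R b.
So R is not an equivalence relation.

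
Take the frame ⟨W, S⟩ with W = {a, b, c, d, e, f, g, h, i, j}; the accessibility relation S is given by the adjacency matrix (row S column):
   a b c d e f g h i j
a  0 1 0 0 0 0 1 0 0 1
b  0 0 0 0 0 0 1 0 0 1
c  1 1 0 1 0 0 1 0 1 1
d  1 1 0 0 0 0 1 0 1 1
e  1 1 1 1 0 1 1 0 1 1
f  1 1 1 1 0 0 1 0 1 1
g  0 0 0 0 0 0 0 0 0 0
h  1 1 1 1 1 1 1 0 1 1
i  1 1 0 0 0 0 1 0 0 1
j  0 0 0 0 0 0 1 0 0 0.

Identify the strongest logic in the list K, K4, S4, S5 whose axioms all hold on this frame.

Transitive (axiom 4): yes — every two-step S-path is closed by a direct edge.
Reflexive (axiom T): no — a is not related to itself.
Euclidean (axiom 5): no — a S g and a S b, but not g S b.
So F validates K, K4; S4 would additionally require S to be reflexive. The strongest is K4.

K4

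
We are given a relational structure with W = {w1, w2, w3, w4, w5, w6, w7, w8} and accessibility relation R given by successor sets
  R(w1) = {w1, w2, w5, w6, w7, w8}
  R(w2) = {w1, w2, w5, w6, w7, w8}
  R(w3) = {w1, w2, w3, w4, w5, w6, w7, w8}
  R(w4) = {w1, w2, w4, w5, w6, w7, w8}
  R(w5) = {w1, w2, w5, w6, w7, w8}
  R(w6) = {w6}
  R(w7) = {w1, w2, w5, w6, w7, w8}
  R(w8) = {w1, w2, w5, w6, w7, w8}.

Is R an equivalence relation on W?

No

Reflexive: yes — every world is R-related to itself.
Symmetric: no — w1 R w6 but not w6 R w1.
Transitive: yes — every two-step R-path is closed by a direct edge.
So R is not an equivalence relation.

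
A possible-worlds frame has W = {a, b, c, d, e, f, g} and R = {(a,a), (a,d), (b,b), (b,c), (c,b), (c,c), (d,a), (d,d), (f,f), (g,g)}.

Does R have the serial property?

Serial: no — e has no R-successor.

No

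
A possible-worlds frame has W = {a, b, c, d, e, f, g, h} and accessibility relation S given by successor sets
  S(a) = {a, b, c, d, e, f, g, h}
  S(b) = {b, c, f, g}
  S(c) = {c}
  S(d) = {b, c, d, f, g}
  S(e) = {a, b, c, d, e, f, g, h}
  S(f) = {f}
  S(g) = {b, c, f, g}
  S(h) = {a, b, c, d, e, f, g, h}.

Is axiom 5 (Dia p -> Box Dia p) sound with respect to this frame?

Axiom 5 corresponds to the accessibility relation being Euclidean.
Euclidean: no — a S b and a S d, but not b S d.

No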